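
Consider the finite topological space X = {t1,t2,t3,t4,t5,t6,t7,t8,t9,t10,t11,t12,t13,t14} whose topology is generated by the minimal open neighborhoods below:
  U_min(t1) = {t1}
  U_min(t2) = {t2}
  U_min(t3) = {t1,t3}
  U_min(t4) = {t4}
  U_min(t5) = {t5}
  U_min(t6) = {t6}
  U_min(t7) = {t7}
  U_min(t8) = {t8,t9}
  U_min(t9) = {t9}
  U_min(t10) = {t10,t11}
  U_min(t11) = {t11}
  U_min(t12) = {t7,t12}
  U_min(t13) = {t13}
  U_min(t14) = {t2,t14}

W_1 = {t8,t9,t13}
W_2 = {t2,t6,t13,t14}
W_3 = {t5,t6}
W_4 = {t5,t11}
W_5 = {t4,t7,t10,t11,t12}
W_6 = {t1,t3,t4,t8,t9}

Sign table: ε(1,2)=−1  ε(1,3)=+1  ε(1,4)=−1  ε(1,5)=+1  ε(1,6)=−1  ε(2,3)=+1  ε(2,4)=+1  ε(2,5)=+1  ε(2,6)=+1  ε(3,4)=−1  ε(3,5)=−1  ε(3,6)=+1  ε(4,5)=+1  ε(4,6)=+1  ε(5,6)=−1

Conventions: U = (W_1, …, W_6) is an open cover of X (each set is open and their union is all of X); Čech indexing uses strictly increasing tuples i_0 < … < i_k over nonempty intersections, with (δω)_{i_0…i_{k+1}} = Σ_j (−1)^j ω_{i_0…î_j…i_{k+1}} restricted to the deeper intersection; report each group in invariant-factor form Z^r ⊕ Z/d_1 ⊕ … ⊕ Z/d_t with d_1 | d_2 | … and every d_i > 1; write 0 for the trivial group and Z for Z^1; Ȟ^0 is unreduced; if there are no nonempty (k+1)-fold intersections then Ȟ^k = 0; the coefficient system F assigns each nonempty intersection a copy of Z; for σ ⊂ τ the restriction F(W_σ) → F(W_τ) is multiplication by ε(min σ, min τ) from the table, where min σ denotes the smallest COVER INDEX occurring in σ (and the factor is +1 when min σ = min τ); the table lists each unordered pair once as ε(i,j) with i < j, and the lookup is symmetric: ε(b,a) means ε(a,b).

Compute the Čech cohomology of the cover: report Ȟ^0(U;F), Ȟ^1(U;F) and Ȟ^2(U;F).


Ȟ^0 ≅ Z; Ȟ^1 ≅ Z; Ȟ^2 ≅ 0

cover nerve:
  W12={t13} W16={t8,t9} W23={t6} W34={t5} W45={t11} W56={t4}
C dims 6,6; δ0: rk 5, SNF 1^5
Ȟ^0: (6−5)−0=1 ⇒ Z
Ȟ^1: (6−0)−5=1 ⇒ Z
Ȟ^2: (0−0)−0=0 ⇒ 0


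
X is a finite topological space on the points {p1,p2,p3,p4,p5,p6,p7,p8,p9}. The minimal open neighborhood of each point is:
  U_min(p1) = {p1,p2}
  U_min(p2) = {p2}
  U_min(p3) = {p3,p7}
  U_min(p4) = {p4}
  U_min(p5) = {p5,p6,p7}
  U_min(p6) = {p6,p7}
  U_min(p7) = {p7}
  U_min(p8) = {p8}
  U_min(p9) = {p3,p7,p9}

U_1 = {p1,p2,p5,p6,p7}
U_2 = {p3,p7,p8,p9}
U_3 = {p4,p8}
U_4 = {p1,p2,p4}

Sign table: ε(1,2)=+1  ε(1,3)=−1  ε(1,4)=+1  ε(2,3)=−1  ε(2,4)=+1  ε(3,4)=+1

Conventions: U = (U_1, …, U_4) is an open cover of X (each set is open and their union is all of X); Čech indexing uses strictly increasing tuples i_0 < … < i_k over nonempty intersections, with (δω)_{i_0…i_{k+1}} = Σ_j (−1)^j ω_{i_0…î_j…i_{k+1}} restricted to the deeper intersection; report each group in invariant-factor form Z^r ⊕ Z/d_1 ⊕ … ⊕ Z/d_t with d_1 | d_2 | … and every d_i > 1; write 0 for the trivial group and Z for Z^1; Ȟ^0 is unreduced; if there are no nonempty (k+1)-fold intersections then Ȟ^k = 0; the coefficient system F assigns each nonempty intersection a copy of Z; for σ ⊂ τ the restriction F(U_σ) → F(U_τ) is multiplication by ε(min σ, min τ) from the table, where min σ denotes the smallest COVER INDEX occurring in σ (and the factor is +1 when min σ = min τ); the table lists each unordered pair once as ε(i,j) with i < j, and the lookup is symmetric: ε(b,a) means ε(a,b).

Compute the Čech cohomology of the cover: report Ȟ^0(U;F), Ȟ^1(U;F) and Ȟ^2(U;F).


Ȟ^0 = 0,  Ȟ^1 = Z/2,  Ȟ^2 = 0

nonempty overlaps:
  U12={p7} U14={p1,p2} U23={p8} U34={p4}
C dims 4,4; δ0: rk 4, SNF 1^3·2
degree 0: 4−4−0 = 0 → Ȟ^0 ≅ 0
degree 1: 4−0−4 = 0 plus torsion [2] → Ȟ^1 ≅ Z/2
degree 2: 0−0−0 = 0 → Ȟ^2 ≅ 0


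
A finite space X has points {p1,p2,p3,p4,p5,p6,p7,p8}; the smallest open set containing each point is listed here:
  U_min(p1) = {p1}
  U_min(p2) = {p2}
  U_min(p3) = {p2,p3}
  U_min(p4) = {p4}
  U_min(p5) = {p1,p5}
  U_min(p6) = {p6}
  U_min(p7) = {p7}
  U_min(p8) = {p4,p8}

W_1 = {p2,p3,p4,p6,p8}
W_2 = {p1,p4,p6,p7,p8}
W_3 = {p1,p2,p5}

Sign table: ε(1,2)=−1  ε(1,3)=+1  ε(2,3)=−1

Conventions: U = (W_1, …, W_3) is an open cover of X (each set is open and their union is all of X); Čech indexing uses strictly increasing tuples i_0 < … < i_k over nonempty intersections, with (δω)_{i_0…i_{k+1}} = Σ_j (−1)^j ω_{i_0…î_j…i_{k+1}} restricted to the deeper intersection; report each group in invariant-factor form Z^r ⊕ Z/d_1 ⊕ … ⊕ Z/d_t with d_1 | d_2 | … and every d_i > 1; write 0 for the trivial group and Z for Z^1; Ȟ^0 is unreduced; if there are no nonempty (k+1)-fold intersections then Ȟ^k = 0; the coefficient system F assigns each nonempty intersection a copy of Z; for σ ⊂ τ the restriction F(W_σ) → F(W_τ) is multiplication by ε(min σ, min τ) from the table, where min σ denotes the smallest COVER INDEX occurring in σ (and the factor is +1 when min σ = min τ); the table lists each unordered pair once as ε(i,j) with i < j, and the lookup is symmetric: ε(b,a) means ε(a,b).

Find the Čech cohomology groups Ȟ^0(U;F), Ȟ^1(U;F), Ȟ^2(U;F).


cover nerve:
  W12={p4,p6,p8} W13={p2} W23={p1}
C dims 3,3; δ0: rk 2, SNF 1^2
Ȟ^0: (3−2)−0=1 ⇒ Z
Ȟ^1: (3−0)−2=1 ⇒ Z
Ȟ^2: (0−0)−0=0 ⇒ 0

Ȟ^0 = Z; Ȟ^1 = Z; Ȟ^2 = 0


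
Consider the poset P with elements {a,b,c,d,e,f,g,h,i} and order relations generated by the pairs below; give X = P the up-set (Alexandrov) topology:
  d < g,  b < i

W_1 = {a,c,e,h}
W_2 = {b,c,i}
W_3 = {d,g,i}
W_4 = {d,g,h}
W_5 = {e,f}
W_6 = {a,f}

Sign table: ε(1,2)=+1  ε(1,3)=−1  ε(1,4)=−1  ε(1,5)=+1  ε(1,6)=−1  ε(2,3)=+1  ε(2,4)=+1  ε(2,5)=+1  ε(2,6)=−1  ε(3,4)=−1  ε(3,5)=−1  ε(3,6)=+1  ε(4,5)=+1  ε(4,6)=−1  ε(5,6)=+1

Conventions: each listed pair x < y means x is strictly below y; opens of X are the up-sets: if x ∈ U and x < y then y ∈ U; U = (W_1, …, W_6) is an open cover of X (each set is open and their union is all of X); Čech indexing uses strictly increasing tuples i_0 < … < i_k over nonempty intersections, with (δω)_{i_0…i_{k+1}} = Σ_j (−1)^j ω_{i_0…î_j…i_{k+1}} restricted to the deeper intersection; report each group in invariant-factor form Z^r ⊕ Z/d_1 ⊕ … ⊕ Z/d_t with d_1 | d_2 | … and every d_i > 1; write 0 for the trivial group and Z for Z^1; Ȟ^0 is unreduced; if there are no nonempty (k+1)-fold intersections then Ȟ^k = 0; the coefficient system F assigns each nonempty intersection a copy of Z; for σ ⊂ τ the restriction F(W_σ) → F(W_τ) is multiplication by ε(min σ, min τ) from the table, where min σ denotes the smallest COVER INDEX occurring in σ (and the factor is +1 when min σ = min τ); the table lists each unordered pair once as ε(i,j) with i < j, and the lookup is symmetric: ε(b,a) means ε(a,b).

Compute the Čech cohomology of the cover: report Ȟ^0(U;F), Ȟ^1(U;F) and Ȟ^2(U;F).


nonempty overlaps:
  W12={c} W14={h} W15={e} W16={a} W23={i} W34={d,g} W56={f}
C dims 6,7; δ0: rk 6, SNF 1^5·2
degree 0: 6−6−0 = 0 → Ȟ^0 ≅ 0
degree 1: 7−0−6 = 1 plus torsion [2] → Ȟ^1 ≅ Z ⊕ Z/2
degree 2: 0−0−0 = 0 → Ȟ^2 ≅ 0

Ȟ^0(U;F) ≅ 0, Ȟ^1(U;F) ≅ Z ⊕ Z/2, Ȟ^2(U;F) ≅ 0


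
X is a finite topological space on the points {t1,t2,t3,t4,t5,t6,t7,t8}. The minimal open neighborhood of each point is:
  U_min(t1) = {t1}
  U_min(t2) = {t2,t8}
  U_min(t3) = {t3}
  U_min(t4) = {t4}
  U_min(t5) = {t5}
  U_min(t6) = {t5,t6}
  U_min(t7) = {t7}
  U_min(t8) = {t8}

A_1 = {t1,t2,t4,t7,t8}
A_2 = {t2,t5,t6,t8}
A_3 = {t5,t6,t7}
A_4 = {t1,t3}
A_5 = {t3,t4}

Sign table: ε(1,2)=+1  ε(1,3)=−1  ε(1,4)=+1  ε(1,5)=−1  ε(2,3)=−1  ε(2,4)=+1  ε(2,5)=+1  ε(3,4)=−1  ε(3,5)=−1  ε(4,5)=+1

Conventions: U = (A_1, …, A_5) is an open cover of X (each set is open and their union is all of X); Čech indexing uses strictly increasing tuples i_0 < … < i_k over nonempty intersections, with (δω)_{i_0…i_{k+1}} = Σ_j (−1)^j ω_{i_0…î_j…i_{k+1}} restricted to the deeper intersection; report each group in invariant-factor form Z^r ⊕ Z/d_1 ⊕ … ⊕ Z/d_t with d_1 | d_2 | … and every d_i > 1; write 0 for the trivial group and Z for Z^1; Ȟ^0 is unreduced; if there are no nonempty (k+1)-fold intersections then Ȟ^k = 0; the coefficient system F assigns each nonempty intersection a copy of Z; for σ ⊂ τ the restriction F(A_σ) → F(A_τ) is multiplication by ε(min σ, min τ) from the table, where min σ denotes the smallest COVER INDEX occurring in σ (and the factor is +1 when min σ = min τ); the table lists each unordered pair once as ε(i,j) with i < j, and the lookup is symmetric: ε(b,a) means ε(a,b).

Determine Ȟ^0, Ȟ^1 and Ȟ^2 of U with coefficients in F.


nonempty overlaps:
  A12={t2,t8} A13={t7} A14={t1} A15={t4} A23={t5,t6} A45={t3}
C dims 5,6; δ0: rk 5, SNF 1^4·2
degree 0: 5−5−0 = 0 → Ȟ^0 ≅ 0
degree 1: 6−0−5 = 1 plus torsion [2] → Ȟ^1 ≅ Z ⊕ Z/2
degree 2: 0−0−0 = 0 → Ȟ^2 ≅ 0

Ȟ^0 = 0, Ȟ^1 = Z ⊕ Z/2 and Ȟ^2 = 0


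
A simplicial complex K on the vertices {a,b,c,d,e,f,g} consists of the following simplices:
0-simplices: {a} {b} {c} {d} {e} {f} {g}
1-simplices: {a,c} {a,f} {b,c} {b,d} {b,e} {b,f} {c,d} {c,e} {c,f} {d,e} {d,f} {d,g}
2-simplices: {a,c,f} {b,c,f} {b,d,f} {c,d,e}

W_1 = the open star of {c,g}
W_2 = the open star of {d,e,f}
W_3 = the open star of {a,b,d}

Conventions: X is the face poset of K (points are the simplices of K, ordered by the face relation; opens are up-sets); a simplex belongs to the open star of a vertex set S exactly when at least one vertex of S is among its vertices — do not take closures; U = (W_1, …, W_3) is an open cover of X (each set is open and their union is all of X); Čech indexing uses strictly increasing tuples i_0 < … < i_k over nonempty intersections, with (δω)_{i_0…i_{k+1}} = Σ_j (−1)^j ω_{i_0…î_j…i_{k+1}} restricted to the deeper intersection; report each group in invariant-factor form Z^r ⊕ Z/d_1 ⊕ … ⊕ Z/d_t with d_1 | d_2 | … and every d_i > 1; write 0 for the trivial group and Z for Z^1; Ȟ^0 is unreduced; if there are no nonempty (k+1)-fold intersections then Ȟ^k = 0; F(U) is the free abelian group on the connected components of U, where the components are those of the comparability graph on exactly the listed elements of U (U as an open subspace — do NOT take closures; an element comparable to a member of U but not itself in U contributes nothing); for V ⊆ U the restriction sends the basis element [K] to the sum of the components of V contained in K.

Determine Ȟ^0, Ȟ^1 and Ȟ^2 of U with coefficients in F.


nerve of the cover:
  W1={{c},{g},{a,c},{b,c},{c,d},{c,e},{c,f},{d,g},{a,c,f},{b,c,f},{c,d,e}} W2={{d},{e},{f},{a,f},{b,d},{b,e},{b,f},{c,d},{c,e},{c,f},{d,e},{d,f},{d,g},{a,c,f},{b,c,f},{b,d,f},{c,d,e}} W3={{a},{b},{d},{a,c},{a,f},{b,c},{b,d},{b,e},{b,f},{c,d},{d,e},{d,f},{d,g},{a,c,f},{b,c,f},{b,d,f},{c,d,e}}
  W12={{c,d},{c,e},{c,f},{d,g},{a,c,f},{b,c,f},{c,d,e}} W13={{a,c},{b,c},{c,d},{d,g},{a,c,f},{b,c,f},{c,d,e}} W23={{d},{a,f},{b,d},{b,e},{b,f},{c,d},{d,e},{d,f},{d,g},{a,c,f},{b,c,f},{b,d,f},{c,d,e}}
  W123={{c,d},{d,g},{a,c,f},{b,c,f},{c,d,e}}
components per intersection:
  W1: {{c},{a,c},{b,c},{c,d},{c,e},{c,f},{a,c,f},{b,c,f},{c,d,e}} {{g},{d,g}}
  W2: {{d},{e},{f},{a,f},{b,d},{b,e},{b,f},{c,d},{c,e},{c,f},{d,e},{d,f},{d,g},{a,c,f},{b,c,f},{b,d,f},{c,d,e}}
  W3: {{a},{a,c},{a,f},{a,c,f}} {{b},{d},{b,c},{b,d},{b,e},{b,f},{c,d},{d,e},{d,f},{d,g},{b,c,f},{b,d,f},{c,d,e}}
  W12: {{c,d},{c,e},{c,d,e}} {{c,f},{a,c,f},{b,c,f}} {{d,g}}
  W13: {{a,c},{a,c,f}} {{b,c},{b,c,f}} {{c,d},{c,d,e}} {{d,g}}
  W23: {{d},{b,d},{b,f},{c,d},{d,e},{d,f},{d,g},{b,c,f},{b,d,f},{c,d,e}} {{a,f},{a,c,f}} {{b,e}}
  W123: {{c,d},{c,d,e}} {{d,g}} {{a,c,f}} {{b,c,f}}
C dims 5,10,4; δ0: rk 4, SNF 1^4; δ1: rk 4, SNF 1^4
Ȟ^0 = (5 − 4) − 0 = 1, so Ȟ^0 ≅ Z
Ȟ^1 = (10 − 4) − 4 = 2, so Ȟ^1 ≅ Z^2
Ȟ^2 = (4 − 0) − 4 = 0, so Ȟ^2 ≅ 0

Ȟ^0 ≅ Z, Ȟ^1 ≅ Z^2 and Ȟ^2 ≅ 0


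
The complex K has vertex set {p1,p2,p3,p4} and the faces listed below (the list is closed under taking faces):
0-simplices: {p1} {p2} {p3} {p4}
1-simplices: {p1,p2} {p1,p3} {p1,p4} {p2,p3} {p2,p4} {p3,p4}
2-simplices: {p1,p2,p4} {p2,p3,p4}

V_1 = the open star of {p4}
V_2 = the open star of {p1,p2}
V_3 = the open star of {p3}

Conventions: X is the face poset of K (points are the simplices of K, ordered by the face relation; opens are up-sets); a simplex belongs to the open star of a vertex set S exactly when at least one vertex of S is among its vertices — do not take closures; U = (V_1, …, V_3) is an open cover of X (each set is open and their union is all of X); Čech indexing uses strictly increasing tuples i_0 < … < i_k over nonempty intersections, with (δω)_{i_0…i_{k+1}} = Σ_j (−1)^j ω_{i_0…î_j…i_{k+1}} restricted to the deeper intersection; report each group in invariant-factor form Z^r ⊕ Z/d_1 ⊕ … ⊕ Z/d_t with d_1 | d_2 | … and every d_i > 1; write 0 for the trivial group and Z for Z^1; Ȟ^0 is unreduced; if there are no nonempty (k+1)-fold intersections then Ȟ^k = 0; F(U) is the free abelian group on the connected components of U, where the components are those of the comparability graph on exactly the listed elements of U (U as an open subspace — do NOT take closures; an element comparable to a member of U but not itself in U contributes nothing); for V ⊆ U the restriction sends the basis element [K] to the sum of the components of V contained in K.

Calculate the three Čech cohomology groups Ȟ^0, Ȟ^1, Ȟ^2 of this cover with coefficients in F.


cover nerve:
  V1={{p4},{p1,p4},{p2,p4},{p3,p4},{p1,p2,p4},{p2,p3,p4}} V2={{p1},{p2},{p1,p2},{p1,p3},{p1,p4},{p2,p3},{p2,p4},{p1,p2,p4},{p2,p3,p4}} V3={{p3},{p1,p3},{p2,p3},{p3,p4},{p2,p3,p4}}
  V12={{p1,p4},{p2,p4},{p1,p2,p4},{p2,p3,p4}} V13={{p3,p4},{p2,p3,p4}} V23={{p1,p3},{p2,p3},{p2,p3,p4}}
  V123={{p2,p3,p4}}
components per intersection:
  V1: {{p4},{p1,p4},{p2,p4},{p3,p4},{p1,p2,p4},{p2,p3,p4}}
  V2: {{p1},{p2},{p1,p2},{p1,p3},{p1,p4},{p2,p3},{p2,p4},{p1,p2,p4},{p2,p3,p4}}
  V3: {{p3},{p1,p3},{p2,p3},{p3,p4},{p2,p3,p4}}
  V12: {{p1,p4},{p2,p4},{p1,p2,p4},{p2,p3,p4}}
  V13: {{p3,p4},{p2,p3,p4}}
  V23: {{p1,p3}} {{p2,p3},{p2,p3,p4}}
  V123: {{p2,p3,p4}}
C dims 3,4,1; δ0: rk 2, SNF 1^2; δ1: rk 1, SNF 1^1
Ȟ^0: (3−2)−0=1 ⇒ Z
Ȟ^1: (4−1)−2=1 ⇒ Z
Ȟ^2: (1−0)−1=0 ⇒ 0

Ȟ^0 = Z,  Ȟ^1 = Z,  Ȟ^2 = 0


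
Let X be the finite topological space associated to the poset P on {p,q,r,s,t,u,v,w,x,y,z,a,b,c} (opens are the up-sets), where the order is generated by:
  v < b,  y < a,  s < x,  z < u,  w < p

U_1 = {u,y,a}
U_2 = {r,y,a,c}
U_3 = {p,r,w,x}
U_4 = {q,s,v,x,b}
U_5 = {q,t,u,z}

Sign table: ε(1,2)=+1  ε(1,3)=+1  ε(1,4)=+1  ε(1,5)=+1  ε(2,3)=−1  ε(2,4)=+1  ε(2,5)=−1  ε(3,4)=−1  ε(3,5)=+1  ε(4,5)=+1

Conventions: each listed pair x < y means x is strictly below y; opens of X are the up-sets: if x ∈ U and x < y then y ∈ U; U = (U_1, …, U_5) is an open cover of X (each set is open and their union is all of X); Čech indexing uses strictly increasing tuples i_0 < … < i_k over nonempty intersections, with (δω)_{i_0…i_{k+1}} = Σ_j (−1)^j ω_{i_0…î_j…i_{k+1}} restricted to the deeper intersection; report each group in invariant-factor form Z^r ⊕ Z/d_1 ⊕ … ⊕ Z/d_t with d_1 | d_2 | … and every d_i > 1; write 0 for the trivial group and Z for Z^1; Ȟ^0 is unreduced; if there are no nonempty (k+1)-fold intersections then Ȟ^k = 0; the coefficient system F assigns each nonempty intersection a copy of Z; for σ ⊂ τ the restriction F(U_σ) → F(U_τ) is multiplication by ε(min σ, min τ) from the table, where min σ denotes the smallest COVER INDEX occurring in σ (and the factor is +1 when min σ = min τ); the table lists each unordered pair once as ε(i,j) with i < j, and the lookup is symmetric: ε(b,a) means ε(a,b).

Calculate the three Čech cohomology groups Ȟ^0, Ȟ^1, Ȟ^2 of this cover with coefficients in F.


cover nerve:
  U12={y,a} U15={u} U23={r} U34={x} U45={q}
C dims 5,5; δ0: rk 4, SNF 1^4
Ȟ^0: (5−4)−0=1 ⇒ Z
Ȟ^1: (5−0)−4=1 ⇒ Z
Ȟ^2: (0−0)−0=0 ⇒ 0

Ȟ^0 ≅ Z,  Ȟ^1 ≅ Z,  Ȟ^2 ≅ 0


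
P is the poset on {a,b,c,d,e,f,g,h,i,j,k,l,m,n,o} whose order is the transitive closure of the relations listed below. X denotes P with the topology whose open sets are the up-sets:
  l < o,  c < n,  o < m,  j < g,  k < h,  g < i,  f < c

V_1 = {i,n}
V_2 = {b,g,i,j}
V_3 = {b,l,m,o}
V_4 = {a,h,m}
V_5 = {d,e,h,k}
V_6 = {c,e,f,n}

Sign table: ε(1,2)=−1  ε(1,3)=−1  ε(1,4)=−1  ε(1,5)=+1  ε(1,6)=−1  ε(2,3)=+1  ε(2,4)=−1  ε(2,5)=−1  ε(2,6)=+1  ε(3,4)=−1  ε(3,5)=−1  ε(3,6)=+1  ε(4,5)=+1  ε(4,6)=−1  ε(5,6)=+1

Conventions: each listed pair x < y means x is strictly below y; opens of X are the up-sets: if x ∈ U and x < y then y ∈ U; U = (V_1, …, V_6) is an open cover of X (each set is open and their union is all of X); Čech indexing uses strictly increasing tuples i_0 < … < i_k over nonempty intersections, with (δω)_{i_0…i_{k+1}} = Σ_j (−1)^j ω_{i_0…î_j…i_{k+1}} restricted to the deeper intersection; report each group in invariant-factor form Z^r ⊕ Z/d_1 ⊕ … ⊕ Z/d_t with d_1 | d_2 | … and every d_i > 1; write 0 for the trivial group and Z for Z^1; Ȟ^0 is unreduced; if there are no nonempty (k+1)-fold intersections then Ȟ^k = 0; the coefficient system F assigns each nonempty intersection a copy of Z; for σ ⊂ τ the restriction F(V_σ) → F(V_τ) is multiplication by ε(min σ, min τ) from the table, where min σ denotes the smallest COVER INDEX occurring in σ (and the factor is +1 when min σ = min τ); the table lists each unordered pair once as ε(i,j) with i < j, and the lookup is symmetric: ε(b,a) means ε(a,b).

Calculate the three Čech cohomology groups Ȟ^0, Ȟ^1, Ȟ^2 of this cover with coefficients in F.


Ȟ^0(U;F) ≅ 0, Ȟ^1(U;F) ≅ Z/2, Ȟ^2(U;F) ≅ 0

nonempty overlaps:
  V12={i} V16={n} V23={b} V34={m} V45={h} V56={e}
C dims 6,6; δ0: rk 6, SNF 1^5·2
degree 0: 6−6−0 = 0 → Ȟ^0 ≅ 0
degree 1: 6−0−6 = 0 plus torsion [2] → Ȟ^1 ≅ Z/2
degree 2: 0−0−0 = 0 → Ȟ^2 ≅ 0


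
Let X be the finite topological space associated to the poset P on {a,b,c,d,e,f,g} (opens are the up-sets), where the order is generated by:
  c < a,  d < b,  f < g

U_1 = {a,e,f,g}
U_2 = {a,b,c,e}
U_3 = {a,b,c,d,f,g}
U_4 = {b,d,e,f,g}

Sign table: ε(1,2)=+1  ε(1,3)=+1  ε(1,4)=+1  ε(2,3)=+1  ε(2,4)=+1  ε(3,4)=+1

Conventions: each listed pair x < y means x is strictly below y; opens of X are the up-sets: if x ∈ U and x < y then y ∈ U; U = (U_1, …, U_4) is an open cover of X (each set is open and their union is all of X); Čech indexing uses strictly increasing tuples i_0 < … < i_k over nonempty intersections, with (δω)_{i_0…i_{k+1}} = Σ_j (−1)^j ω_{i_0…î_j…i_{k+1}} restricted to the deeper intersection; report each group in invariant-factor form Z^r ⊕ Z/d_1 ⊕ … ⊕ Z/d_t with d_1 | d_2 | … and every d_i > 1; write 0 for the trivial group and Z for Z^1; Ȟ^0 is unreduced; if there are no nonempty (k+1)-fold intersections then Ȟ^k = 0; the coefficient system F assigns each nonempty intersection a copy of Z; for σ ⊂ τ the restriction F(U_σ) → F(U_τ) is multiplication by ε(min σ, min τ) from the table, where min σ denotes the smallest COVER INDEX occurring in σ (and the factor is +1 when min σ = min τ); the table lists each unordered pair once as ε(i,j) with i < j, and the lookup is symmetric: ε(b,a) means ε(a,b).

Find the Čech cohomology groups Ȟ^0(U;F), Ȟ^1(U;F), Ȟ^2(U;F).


nerve of the cover:
  U12={a,e} U13={a,f,g} U14={e,f,g} U23={a,b,c} U24={b,e} U34={b,d,f,g}
  U123={a} U124={e} U134={f,g} U234={b}
C dims 4,6,4; δ0: rk 3, SNF 1^3; δ1: rk 3, SNF 1^3
Ȟ^0 = (4 − 3) − 0 = 1, so Ȟ^0 ≅ Z
Ȟ^1 = (6 − 3) − 3 = 0, so Ȟ^1 ≅ 0
Ȟ^2 = (4 − 0) − 3 = 1, so Ȟ^2 ≅ Z

Ȟ^0 ≅ Z; Ȟ^1 ≅ 0; Ȟ^2 ≅ Z


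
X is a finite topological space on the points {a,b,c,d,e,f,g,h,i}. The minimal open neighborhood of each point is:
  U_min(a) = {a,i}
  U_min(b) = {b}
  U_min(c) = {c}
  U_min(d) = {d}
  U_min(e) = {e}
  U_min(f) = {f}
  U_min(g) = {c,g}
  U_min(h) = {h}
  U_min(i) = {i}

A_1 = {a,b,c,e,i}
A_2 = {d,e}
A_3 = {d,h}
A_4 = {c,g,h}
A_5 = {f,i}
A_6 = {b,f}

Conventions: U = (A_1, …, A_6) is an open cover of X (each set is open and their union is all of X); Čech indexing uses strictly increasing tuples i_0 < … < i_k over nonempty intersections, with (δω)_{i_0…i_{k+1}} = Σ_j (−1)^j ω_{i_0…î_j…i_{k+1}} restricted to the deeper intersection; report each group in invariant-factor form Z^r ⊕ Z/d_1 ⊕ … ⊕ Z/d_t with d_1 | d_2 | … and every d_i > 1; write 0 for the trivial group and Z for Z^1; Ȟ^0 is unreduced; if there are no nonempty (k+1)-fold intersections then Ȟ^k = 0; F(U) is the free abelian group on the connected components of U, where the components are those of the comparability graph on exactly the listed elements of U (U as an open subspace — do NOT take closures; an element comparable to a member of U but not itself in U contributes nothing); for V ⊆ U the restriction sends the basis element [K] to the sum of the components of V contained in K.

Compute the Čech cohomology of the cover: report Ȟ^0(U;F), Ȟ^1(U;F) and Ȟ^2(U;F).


cover nerve:
  A12={e} A14={c} A15={i} A16={b} A23={d} A34={h} A56={f}
components per intersection:
  A1: {a,i} {b} {c} {e}
  A2: {d} {e}
  A3: {d} {h}
  A4: {c,g} {h}
  A5: {f} {i}
  A6: {b} {f}
  A12: {e}
  A14: {c}
  A15: {i}
  A16: {b}
  A23: {d}
  A34: {h}
  A56: {f}
C dims 14,7; δ0: rk 7, SNF 1^7
Ȟ^0: (14−7)−0=7 ⇒ Z^7
Ȟ^1: (7−0)−7=0 ⇒ 0
Ȟ^2: (0−0)−0=0 ⇒ 0

Ȟ^0 = Z^7, Ȟ^1 = 0, Ȟ^2 = 0


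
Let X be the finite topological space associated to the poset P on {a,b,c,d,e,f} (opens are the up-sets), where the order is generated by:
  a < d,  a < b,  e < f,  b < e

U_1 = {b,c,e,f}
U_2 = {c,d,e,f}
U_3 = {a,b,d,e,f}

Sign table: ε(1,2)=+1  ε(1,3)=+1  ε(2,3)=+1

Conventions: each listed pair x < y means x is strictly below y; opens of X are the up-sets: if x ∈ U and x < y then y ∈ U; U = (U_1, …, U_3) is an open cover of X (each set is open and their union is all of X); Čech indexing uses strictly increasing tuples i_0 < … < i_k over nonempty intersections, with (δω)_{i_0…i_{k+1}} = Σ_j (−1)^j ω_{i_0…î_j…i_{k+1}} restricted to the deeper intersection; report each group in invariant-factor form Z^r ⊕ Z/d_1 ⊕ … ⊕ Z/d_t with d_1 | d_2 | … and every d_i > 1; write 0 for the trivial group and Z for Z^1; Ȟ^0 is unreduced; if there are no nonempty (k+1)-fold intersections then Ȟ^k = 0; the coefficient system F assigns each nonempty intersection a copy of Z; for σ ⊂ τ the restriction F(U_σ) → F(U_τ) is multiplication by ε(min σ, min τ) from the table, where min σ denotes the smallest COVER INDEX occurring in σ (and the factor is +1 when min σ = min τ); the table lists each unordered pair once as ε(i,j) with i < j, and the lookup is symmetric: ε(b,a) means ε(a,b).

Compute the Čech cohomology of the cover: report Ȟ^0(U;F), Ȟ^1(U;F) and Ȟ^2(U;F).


nonempty overlaps:
  U12={c,e,f} U13={b,e,f} U23={d,e,f}
  U123={e,f}
C dims 3,3,1; δ0: rk 2, SNF 1^2; δ1: rk 1, SNF 1^1
degree 0: 3−2−0 = 1 → Ȟ^0 ≅ Z
degree 1: 3−1−2 = 0 → Ȟ^1 ≅ 0
degree 2: 1−0−1 = 0 → Ȟ^2 ≅ 0

Ȟ^0(U;F) ≅ Z; Ȟ^1(U;F) ≅ 0; Ȟ^2(U;F) ≅ 0


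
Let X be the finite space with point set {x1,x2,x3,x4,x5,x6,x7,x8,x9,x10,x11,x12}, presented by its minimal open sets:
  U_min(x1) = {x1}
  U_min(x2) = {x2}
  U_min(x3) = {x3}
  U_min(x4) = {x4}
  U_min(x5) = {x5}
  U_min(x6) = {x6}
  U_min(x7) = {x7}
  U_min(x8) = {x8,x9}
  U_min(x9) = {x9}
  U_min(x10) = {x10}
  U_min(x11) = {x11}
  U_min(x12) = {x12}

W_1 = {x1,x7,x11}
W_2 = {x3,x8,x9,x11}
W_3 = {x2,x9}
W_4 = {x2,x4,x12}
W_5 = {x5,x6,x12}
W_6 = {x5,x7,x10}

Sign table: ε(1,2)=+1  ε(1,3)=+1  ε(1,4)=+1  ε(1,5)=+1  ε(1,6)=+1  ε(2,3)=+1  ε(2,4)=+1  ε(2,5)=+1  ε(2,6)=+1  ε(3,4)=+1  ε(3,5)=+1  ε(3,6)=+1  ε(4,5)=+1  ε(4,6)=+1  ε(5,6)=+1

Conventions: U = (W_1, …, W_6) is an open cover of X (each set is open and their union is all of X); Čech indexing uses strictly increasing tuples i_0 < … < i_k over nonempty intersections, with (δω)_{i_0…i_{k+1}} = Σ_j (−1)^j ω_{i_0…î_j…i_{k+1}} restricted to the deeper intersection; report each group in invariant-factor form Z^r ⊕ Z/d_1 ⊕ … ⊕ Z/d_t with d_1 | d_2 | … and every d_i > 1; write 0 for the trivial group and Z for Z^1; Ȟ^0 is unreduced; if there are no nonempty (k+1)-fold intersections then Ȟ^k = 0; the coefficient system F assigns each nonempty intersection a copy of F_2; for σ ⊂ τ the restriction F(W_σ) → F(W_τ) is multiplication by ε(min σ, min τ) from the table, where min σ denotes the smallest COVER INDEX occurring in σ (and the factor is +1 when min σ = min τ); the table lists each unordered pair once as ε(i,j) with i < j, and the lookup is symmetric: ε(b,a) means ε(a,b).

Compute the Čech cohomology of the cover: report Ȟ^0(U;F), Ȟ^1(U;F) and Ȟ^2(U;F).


Ȟ^0(U;F) ≅ Z/2; Ȟ^1(U;F) ≅ Z/2; Ȟ^2(U;F) ≅ 0

intersection data:
  W12={x11} W16={x7} W23={x9} W34={x2} W45={x12} W56={x5}
C dims 6,6; δ0: rk_F2 5
Ȟ^0 = (6 − 5) − 0 = 1, so Ȟ^0 ≅ Z/2
Ȟ^1 = (6 − 0) − 5 = 1, so Ȟ^1 ≅ Z/2
Ȟ^2 = (0 − 0) − 0 = 0, so Ȟ^2 ≅ 0


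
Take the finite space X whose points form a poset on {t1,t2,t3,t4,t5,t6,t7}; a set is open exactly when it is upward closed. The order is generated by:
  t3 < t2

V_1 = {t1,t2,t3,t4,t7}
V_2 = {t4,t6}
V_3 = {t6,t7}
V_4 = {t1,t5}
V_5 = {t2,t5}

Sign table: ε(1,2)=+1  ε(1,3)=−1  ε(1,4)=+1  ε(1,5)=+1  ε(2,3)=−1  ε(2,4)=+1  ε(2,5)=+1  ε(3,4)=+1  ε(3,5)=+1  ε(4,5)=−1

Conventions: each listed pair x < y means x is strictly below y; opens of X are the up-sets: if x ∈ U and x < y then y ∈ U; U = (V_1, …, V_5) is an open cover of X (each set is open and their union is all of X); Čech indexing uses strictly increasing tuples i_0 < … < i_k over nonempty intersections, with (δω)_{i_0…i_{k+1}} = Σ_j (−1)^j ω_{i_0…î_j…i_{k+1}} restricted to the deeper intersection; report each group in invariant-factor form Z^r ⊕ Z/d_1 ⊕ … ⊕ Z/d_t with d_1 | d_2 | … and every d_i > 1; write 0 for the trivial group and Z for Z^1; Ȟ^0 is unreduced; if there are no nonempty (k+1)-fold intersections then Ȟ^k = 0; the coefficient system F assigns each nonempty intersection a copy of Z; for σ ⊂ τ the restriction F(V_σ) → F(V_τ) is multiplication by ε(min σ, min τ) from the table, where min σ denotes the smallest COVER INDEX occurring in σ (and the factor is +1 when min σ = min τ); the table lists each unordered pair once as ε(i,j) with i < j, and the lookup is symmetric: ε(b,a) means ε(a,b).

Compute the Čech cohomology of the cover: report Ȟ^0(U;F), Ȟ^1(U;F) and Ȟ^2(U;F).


Ȟ^0(U;F) ≅ 0; Ȟ^1(U;F) ≅ Z ⊕ Z/2; Ȟ^2(U;F) ≅ 0

cover nerve:
  V12={t4} V13={t7} V14={t1} V15={t2} V23={t6} V45={t5}
C dims 5,6; δ0: rk 5, SNF 1^4·2
Ȟ^0: (5−5)−0=0 ⇒ 0
Ȟ^1: (6−0)−5=1 plus torsion [2] ⇒ Z ⊕ Z/2
Ȟ^2: (0−0)−0=0 ⇒ 0


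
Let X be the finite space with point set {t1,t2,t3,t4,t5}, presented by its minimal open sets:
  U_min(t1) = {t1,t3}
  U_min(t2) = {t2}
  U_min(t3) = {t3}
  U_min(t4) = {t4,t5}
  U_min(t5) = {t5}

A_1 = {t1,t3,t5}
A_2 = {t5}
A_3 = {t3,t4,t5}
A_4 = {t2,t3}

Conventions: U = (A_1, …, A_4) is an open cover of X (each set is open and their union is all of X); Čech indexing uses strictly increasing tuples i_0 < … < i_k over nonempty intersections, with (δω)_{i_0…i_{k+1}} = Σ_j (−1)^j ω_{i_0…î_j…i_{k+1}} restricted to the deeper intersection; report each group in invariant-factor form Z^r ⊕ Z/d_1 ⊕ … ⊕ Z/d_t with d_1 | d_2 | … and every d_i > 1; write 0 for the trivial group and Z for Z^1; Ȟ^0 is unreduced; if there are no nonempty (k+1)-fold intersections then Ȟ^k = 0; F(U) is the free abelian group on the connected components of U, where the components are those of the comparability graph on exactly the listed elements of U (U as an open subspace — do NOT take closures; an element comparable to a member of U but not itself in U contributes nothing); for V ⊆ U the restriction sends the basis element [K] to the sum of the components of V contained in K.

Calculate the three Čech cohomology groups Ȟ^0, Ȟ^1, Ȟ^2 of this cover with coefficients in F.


Ȟ^0(U;F) ≅ Z^3, Ȟ^1(U;F) ≅ 0, Ȟ^2(U;F) ≅ 0

nonempty overlaps:
  A12={t5} A13={t3,t5} A14={t3} A23={t5} A34={t3}
  A123={t5} A134={t3}
components per intersection:
  A1: {t1,t3} {t5}
  A2: {t5}
  A3: {t3} {t4,t5}
  A4: {t2} {t3}
  A12: {t5}
  A13: {t3} {t5}
  A14: {t3}
  A23: {t5}
  A34: {t3}
  A123: {t5}
  A134: {t3}
C dims 7,6,2; δ0: rk 4, SNF 1^4; δ1: rk 2, SNF 1^2
degree 0: 7−4−0 = 3 → Ȟ^0 ≅ Z^3
degree 1: 6−2−4 = 0 → Ȟ^1 ≅ 0
degree 2: 2−0−2 = 0 → Ȟ^2 ≅ 0


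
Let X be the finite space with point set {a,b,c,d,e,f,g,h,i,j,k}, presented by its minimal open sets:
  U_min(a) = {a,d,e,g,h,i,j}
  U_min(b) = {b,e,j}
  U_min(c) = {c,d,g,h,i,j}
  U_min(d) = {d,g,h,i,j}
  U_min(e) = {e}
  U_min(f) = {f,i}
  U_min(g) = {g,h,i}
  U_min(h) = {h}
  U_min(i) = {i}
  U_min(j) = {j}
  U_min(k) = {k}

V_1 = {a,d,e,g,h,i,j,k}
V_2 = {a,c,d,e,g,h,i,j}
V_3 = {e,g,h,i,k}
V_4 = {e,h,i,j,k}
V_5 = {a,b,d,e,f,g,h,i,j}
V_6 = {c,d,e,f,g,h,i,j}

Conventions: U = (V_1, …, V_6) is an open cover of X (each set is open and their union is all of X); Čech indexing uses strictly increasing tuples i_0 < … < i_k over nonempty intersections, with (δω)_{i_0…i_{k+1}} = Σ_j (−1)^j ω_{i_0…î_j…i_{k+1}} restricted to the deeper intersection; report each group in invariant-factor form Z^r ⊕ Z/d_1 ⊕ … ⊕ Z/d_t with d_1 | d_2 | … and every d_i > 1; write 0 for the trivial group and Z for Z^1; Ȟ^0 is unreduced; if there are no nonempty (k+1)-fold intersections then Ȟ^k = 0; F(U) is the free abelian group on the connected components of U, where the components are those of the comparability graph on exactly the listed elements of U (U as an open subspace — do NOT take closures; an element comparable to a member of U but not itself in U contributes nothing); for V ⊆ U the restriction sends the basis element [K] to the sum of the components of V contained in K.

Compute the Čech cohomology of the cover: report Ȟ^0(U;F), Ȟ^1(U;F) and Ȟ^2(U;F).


Ȟ^0 = Z^2,  Ȟ^1 = 0,  Ȟ^2 = 0

nonempty overlaps:
  V12={a,d,e,g,h,i,j} V13={e,g,h,i,k} V14={e,h,i,j,k} V15={a,d,e,g,h,i,j} V16={d,e,g,h,i,j} V23={e,g,h,i} V24={e,h,i,j} V25={a,d,e,g,h,i,j} V26={c,d,e,g,h,i,j} V34={e,h,i,k} V35={e,g,h,i} V36={e,g,h,i} V45={e,h,i,j} V46={e,h,i,j} V56={d,e,f,g,h,i,j}
  V123={e,g,h,i} V124={e,h,i,j} V125={a,d,e,g,h,i,j} V126={d,e,g,h,i,j} V134={e,h,i,k} V135={e,g,h,i} V136={e,g,h,i} V145={e,h,i,j} V146={e,h,i,j} V156={d,e,g,h,i,j} V234={e,h,i} V235={e,g,h,i} V236={e,g,h,i} V245={e,h,i,j} V246={e,h,i,j} V256={d,e,g,h,i,j} V345={e,h,i} V346={e,h,i} V356={e,g,h,i} V456={e,h,i,j}
  V1234={e,h,i} V1235={e,g,h,i} V1236={e,g,h,i} V1245={e,h,i,j} V1246={e,h,i,j} V1256={d,e,g,h,i,j} V1345={e,h,i} V1346={e,h,i} V1356={e,g,h,i} V1456={e,h,i,j} V2345={e,h,i} V2346={e,h,i} V2356={e,g,h,i} V2456={e,h,i,j} V3456={e,h,i}
  V12345={e,h,i} V12346={e,h,i} V12356={e,g,h,i} V12456={e,h,i,j} V13456={e,h,i} V23456={e,h,i}
  V123456={e,h,i}
components per intersection:
  V1: {a,d,e,g,h,i,j} {k}
  V2: {a,c,d,e,g,h,i,j}
  V3: {e} {g,h,i} {k}
  V4: {e} {h} {i} {j} {k}
  V5: {a,b,d,e,f,g,h,i,j}
  V6: {c,d,f,g,h,i,j} {e}
  V12: {a,d,e,g,h,i,j}
  V13: {e} {g,h,i} {k}
  V14: {e} {h} {i} {j} {k}
  V15: {a,d,e,g,h,i,j}
  V16: {d,g,h,i,j} {e}
  V23: {e} {g,h,i}
  V24: {e} {h} {i} {j}
  V25: {a,d,e,g,h,i,j}
  V26: {c,d,g,h,i,j} {e}
  V34: {e} {h} {i} {k}
  V35: {e} {g,h,i}
  V36: {e} {g,h,i}
  V45: {e} {h} {i} {j}
  V46: {e} {h} {i} {j}
  V56: {d,f,g,h,i,j} {e}
  V123: {e} {g,h,i}
  V124: {e} {h} {i} {j}
  V125: {a,d,e,g,h,i,j}
  V126: {d,g,h,i,j} {e}
  V134: {e} {h} {i} {k}
  V135: {e} {g,h,i}
  V136: {e} {g,h,i}
  V145: {e} {h} {i} {j}
  V146: {e} {h} {i} {j}
  V156: {d,g,h,i,j} {e}
  V234: {e} {h} {i}
  V235: {e} {g,h,i}
  V236: {e} {g,h,i}
  V245: {e} {h} {i} {j}
  V246: {e} {h} {i} {j}
  V256: {d,g,h,i,j} {e}
  V345: {e} {h} {i}
  V346: {e} {h} {i}
  V356: {e} {g,h,i}
  V456: {e} {h} {i} {j}
  V1234: {e} {h} {i}
  V1235: {e} {g,h,i}
  V1236: {e} {g,h,i}
  V1245: {e} {h} {i} {j}
  V1246: {e} {h} {i} {j}
  V1256: {d,g,h,i,j} {e}
  V1345: {e} {h} {i}
  V1346: {e} {h} {i}
  V1356: {e} {g,h,i}
  V1456: {e} {h} {i} {j}
  V2345: {e} {h} {i}
  V2346: {e} {h} {i}
  V2356: {e} {g,h,i}
  V2456: {e} {h} {i} {j}
  V3456: {e} {h} {i}
  V12345: {e} {h} {i}
  V12346: {e} {h} {i}
  V12356: {e} {g,h,i}
  V12456: {e} {h} {i} {j}
  V13456: {e} {h} {i}
  V23456: {e} {h} {i}
  V123456: {e} {h} {i}
C dims 14,39,56,44; δ0: rk 12, SNF 1^12; δ1: rk 27, SNF 1^27; δ2: rk 29, SNF 1^29
degree 0: 14−12−0 = 2 → Ȟ^0 ≅ Z^2
degree 1: 39−27−12 = 0 → Ȟ^1 ≅ 0
degree 2: 56−29−27 = 0 → Ȟ^2 ≅ 0


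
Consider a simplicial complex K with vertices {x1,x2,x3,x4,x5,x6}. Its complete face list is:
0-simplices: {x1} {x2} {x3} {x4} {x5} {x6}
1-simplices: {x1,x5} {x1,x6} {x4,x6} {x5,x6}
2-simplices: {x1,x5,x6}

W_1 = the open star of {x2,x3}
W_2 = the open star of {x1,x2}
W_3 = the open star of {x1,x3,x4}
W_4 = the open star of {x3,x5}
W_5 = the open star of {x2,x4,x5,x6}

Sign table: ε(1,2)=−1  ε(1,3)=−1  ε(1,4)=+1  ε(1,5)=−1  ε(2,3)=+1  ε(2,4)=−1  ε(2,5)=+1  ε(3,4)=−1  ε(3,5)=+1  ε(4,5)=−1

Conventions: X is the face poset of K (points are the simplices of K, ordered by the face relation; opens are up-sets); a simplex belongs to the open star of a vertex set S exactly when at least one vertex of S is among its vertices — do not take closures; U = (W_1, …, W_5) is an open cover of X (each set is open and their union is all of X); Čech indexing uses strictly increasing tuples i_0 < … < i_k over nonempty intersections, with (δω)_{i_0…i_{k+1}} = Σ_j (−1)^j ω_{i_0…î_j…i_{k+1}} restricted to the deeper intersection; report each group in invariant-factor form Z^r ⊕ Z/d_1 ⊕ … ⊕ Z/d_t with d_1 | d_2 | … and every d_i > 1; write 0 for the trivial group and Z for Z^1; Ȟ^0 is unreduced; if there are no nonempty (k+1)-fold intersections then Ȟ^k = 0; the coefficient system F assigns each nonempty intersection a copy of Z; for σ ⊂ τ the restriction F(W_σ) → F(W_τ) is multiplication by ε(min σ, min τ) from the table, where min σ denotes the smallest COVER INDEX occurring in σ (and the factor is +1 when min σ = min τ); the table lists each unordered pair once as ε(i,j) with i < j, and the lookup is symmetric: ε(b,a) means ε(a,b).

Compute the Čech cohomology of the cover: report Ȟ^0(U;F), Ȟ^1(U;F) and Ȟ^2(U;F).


nerve simplices:
  W1={{x2},{x3}} W2={{x1},{x2},{x1,x5},{x1,x6},{x1,x5,x6}} W3={{x1},{x3},{x4},{x1,x5},{x1,x6},{x4,x6},{x1,x5,x6}} W4={{x3},{x5},{x1,x5},{x5,x6},{x1,x5,x6}} W5={{x2},{x4},{x5},{x6},{x1,x5},{x1,x6},{x4,x6},{x5,x6},{x1,x5,x6}}
  W12={{x2}} W13={{x3}} W14={{x3}} W15={{x2}} W23={{x1},{x1,x5},{x1,x6},{x1,x5,x6}} W24={{x1,x5},{x1,x5,x6}} W25={{x2},{x1,x5},{x1,x6},{x1,x5,x6}} W34={{x3},{x1,x5},{x1,x5,x6}} W35={{x4},{x1,x5},{x1,x6},{x4,x6},{x1,x5,x6}} W45={{x5},{x1,x5},{x5,x6},{x1,x5,x6}}
  W125={{x2}} W134={{x3}} W234={{x1,x5},{x1,x5,x6}} W235={{x1,x5},{x1,x6},{x1,x5,x6}} W245={{x1,x5},{x1,x5,x6}} W345={{x1,x5},{x1,x5,x6}}
  W2345={{x1,x5},{x1,x5,x6}}
C dims 5,10,6,1; δ0: rk 4, SNF 1^4; δ1: rk 5, SNF 1^5; δ2: rk 1, SNF 1^1
degree 0: 5−4−0 = 1 → Ȟ^0 ≅ Z
degree 1: 10−5−4 = 1 → Ȟ^1 ≅ Z
degree 2: 6−1−5 = 0 → Ȟ^2 ≅ 0

Ȟ^0(U;F) ≅ Z; Ȟ^1(U;F) ≅ Z; Ȟ^2(U;F) ≅ 0


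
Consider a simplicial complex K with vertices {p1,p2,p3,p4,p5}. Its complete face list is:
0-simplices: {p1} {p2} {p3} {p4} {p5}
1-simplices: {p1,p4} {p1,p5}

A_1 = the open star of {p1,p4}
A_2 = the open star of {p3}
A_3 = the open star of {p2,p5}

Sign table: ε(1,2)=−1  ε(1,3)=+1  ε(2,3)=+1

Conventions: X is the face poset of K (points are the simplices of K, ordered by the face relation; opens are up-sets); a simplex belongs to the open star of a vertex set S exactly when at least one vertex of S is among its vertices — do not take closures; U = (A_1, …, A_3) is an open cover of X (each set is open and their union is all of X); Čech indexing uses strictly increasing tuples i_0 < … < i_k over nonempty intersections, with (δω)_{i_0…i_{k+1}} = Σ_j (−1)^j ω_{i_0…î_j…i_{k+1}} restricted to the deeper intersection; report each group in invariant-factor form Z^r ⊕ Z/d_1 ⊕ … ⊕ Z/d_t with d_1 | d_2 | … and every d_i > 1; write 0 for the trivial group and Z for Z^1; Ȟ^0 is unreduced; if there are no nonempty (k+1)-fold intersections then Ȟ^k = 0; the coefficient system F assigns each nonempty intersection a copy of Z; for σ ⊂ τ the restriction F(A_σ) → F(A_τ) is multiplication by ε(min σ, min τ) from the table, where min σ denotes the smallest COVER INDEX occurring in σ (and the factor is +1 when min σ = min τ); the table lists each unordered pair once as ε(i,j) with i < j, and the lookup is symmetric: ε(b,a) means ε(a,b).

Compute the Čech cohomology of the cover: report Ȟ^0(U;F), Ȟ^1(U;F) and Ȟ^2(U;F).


Ȟ^0 = Z^2, Ȟ^1 = 0, Ȟ^2 = 0

nonempty overlaps:
  A1={{p1},{p4},{p1,p4},{p1,p5}} A2={{p3}} A3={{p2},{p5},{p1,p5}}
  A13={{p1,p5}}
C dims 3,1; δ0: rk 1, SNF 1^1
degree 0: 3−1−0 = 2 → Ȟ^0 ≅ Z^2
degree 1: 1−0−1 = 0 → Ȟ^1 ≅ 0
degree 2: 0−0−0 = 0 → Ȟ^2 ≅ 0


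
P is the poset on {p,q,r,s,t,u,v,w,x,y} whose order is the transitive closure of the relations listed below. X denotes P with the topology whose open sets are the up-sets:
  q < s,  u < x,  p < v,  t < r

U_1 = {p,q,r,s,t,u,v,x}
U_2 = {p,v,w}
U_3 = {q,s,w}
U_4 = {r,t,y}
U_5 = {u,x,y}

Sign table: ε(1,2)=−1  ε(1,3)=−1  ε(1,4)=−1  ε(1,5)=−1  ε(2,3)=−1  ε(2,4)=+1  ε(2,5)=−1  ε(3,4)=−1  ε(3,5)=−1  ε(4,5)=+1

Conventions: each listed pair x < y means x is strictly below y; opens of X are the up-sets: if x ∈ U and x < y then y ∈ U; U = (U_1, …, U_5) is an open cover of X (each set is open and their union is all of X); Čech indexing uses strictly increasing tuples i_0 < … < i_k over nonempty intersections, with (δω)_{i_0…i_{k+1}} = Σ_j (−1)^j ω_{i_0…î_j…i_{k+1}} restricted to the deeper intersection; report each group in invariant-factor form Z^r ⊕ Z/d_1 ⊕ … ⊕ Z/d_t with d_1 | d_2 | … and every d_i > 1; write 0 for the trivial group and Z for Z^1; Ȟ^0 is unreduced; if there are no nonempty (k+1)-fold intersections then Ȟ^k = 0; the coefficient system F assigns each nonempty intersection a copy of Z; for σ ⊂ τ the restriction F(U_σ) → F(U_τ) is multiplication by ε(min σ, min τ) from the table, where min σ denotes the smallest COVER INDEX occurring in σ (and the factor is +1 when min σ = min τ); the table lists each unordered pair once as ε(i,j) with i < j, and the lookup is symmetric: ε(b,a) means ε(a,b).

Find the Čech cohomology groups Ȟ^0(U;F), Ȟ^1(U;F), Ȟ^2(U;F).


Ȟ^0(U;F) ≅ 0,  Ȟ^1(U;F) ≅ Z ⊕ Z/2,  Ȟ^2(U;F) ≅ 0

nerve of the cover:
  U12={p,v} U13={q,s} U14={r,t} U15={u,x} U23={w} U45={y}
C dims 5,6; δ0: rk 5, SNF 1^4·2
Ȟ^0 = (5 − 5) − 0 = 0, so Ȟ^0 ≅ 0
Ȟ^1 = (6 − 0) − 5 = 1 plus torsion [2], so Ȟ^1 ≅ Z ⊕ Z/2
Ȟ^2 = (0 − 0) − 0 = 0, so Ȟ^2 ≅ 0


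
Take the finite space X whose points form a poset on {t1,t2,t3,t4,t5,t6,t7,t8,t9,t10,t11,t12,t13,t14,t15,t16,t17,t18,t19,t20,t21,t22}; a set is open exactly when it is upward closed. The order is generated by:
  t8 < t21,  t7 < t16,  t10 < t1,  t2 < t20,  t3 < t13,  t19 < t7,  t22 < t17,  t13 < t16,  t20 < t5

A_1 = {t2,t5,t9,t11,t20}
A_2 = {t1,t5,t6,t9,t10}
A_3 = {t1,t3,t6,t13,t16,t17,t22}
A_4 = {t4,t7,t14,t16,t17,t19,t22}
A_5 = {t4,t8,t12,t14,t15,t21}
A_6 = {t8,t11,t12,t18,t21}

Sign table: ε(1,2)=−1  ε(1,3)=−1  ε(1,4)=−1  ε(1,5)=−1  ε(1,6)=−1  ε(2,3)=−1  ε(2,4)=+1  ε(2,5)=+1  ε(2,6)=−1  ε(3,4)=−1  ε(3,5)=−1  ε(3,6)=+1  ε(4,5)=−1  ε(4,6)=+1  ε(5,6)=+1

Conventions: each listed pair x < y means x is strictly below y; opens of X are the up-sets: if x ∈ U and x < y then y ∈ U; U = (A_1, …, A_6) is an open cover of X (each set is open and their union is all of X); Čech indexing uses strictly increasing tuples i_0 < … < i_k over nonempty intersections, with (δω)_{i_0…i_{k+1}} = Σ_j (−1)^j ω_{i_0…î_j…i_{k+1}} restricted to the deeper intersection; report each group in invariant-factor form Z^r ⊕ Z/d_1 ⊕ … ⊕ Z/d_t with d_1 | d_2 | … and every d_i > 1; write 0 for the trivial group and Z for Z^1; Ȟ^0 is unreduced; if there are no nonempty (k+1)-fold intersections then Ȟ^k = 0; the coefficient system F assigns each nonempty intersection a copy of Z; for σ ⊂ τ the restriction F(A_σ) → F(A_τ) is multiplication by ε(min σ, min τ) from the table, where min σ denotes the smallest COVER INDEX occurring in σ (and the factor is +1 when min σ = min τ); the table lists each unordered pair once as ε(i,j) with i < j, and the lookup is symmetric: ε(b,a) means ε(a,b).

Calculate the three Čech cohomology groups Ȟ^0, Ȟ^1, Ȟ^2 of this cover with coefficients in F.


nonempty overlaps:
  A12={t5,t9} A16={t11} A23={t1,t6} A34={t16,t17,t22} A45={t4,t14} A56={t8,t12,t21}
C dims 6,6; δ0: rk 6, SNF 1^5·2
degree 0: 6−6−0 = 0 → Ȟ^0 ≅ 0
degree 1: 6−0−6 = 0 plus torsion [2] → Ȟ^1 ≅ Z/2
degree 2: 0−0−0 = 0 → Ȟ^2 ≅ 0

Ȟ^0 = 0, Ȟ^1 = Z/2 and Ȟ^2 = 0
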